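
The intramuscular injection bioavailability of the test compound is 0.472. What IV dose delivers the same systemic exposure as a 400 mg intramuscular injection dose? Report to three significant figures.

D_iv = 189 mg

Systemic exposure from an extravascular dose = F × D_ev, so the equivalent IV dose is F × D_ev.
D_iv = F × D_ev = 0.472 × 400 = 188.8 mg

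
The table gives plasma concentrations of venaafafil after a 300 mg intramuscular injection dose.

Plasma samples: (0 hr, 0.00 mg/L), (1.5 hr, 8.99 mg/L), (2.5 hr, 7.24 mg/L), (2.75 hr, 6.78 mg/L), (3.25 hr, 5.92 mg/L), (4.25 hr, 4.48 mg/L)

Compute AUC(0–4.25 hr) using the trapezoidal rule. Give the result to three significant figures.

AUC = 25.0 mg/L·hr

Trapezoidal AUC_0→4.25:
  [0→1.5]: (0.00+8.99)/2 × 1.5 = 6.7425
  [1.5→2.5]: (8.99+7.24)/2 × 1 = 8.115
  [2.5→2.75]: (7.24+6.78)/2 × 0.25 = 1.7525
  [2.75→3.25]: (6.78+5.92)/2 × 0.5 = 3.175
  [3.25→4.25]: (5.92+4.48)/2 × 1 = 5.2
  Sum = 24.985 mg/L·hr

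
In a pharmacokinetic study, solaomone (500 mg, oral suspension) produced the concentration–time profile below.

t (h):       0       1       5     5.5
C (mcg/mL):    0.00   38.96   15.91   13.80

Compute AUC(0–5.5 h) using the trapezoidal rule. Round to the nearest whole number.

AUC = 137 mcg/mL·h

Trapezoidal AUC_0→5.5:
  [0→1]: (0.00+38.96)/2 × 1 = 19.48
  [1→5]: (38.96+15.91)/2 × 4 = 109.74
  [5→5.5]: (15.91+13.80)/2 × 0.5 = 7.4275
  Sum = 136.6475 mcg/mL·h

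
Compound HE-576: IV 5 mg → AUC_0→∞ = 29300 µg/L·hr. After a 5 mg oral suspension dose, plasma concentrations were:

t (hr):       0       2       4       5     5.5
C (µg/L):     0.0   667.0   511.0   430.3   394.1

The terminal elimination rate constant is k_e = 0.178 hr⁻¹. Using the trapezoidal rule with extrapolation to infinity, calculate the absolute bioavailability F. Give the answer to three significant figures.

F = 0.162

Trapezoidal AUC_0→5.5 (oral suspension):
  [0→2]: (0.0+667.0)/2 × 2 = 667.0
  [2→4]: (667.0+511.0)/2 × 2 = 1178.0
  [4→5]: (511.0+430.3)/2 × 1 = 470.65
  [5→5.5]: (430.3+394.1)/2 × 0.5 = 206.1
  Sum = 2521.75 µg/L·hr
Tail: C_last/k_e = 394.1/0.178 = 2214.045
AUC_0→∞ (oral suspension) = 2521.75 + 2214.045 = 4735.795 µg/L·hr
F = (AUC_ev/D_ev)/(AUC_iv/D_iv) = (4735.795/5)/(29300/5) = 947.159/5860 = 0.1616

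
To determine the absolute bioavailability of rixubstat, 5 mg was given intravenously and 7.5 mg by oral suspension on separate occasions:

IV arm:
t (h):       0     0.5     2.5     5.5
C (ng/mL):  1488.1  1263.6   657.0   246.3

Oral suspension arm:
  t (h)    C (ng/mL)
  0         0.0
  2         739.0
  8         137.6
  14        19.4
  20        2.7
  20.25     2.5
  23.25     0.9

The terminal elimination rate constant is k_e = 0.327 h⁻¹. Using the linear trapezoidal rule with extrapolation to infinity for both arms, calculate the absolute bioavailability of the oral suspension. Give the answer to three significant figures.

F = 0.553

Trapezoidal AUC_0→5.5 (IV):
  [0→0.5]: (1488.1+1263.6)/2 × 0.5 = 687.925
  [0.5→2.5]: (1263.6+657.0)/2 × 2 = 1920.6
  [2.5→5.5]: (657.0+246.3)/2 × 3 = 1354.95
  Sum = 3963.475 ng/mL·h
IV tail: 246.3/0.327 = 753.211; AUC_iv,0→∞ = 3963.475 + 753.211 = 4716.686 ng/mL·h
Trapezoidal AUC_0→23.25 (oral suspension):
  [0→2]: (0.0+739.0)/2 × 2 = 739.0
  [2→8]: (739.0+137.6)/2 × 6 = 2629.8
  [8→14]: (137.6+19.4)/2 × 6 = 471.0
  [14→20]: (19.4+2.7)/2 × 6 = 66.3
  [20→20.25]: (2.7+2.5)/2 × 0.25 = 0.65
  [20.25→23.25]: (2.5+0.9)/2 × 3 = 5.1
  Sum = 3911.85 ng/mL·h
oral suspension tail: 0.9/0.327 = 2.752; AUC_ev,0→∞ = 3911.85 + 2.752 = 3914.602 ng/mL·h
F = (AUC_ev/D_ev)/(AUC_iv/D_iv) = (3914.602/7.5)/(4716.686/5) = 521.947/943.3372 = 0.5533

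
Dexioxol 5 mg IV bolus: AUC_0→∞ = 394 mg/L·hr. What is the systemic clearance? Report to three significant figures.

CL = Dose_iv / AUC_0→∞
   = 5 / 394 = 0.0126904 L/hr

CL = 0.0127 L/hr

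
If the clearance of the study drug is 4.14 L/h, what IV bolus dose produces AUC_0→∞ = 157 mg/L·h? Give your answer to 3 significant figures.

Dose = 650 mg

Dose_iv = CL × AUC_0→∞
     = 4.14 × 157 = 649.98 mg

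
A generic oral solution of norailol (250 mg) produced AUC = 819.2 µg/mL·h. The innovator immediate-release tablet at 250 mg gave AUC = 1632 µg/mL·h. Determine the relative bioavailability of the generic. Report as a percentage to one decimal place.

F_rel = 50.2%

F_rel = (AUC_test/D_test) / (AUC_ref/D_ref)
      = (819.2/250) / (1632/250)
      = 3.2768 / 6.528 = 0.5020 = 50.20%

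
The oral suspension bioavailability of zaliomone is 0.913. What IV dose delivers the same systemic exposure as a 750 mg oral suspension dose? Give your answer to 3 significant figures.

Systemic exposure from an extravascular dose = F × D_ev, so the equivalent IV dose is F × D_ev.
D_iv = F × D_ev = 0.913 × 750 = 684.75 mg

D_iv = 685 mg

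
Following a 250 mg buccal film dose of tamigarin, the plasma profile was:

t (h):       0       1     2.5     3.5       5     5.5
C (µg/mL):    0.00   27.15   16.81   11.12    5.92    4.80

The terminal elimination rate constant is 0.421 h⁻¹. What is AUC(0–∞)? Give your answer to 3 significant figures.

AUC = 87.4 µg/mL·h

Trapezoidal AUC_0→5.5:
  [0→1]: (0.00+27.15)/2 × 1 = 13.575
  [1→2.5]: (27.15+16.81)/2 × 1.5 = 32.97
  [2.5→3.5]: (16.81+11.12)/2 × 1 = 13.965
  [3.5→5]: (11.12+5.92)/2 × 1.5 = 12.78
  [5→5.5]: (5.92+4.80)/2 × 0.5 = 2.68
  Sum = 75.97 µg/mL·h
Extrapolated tail: C_last / k_e = 4.80 / 0.421 = 11.401
AUC_0→∞ = 75.97 + 11.401 = 87.371 µg/mL·h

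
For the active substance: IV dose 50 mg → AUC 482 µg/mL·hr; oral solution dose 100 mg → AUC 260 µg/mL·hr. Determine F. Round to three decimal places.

F = (AUC_ev / D_ev) / (AUC_iv / D_iv)
  = (260/100) / (482/50)
  = 2.6 / 9.64 = 0.2697

F = 0.270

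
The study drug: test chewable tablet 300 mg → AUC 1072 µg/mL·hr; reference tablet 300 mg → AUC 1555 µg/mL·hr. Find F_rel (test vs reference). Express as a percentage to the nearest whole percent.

F_rel = (AUC_test/D_test) / (AUC_ref/D_ref)
      = (1072/300) / (1555/300)
      = 3.57333 / 5.18333 = 0.6894 = 68.94%

F_rel = 69%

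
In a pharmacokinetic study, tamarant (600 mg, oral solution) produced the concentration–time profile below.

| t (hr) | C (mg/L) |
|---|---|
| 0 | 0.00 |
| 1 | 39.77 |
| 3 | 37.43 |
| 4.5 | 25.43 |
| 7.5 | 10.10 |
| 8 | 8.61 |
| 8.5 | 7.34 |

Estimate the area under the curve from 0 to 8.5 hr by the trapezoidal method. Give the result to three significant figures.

AUC = 206 mg/L·hr

Trapezoidal AUC_0→8.5:
  [0→1]: (0.00+39.77)/2 × 1 = 19.885
  [1→3]: (39.77+37.43)/2 × 2 = 77.2
  [3→4.5]: (37.43+25.43)/2 × 1.5 = 47.145
  [4.5→7.5]: (25.43+10.10)/2 × 3 = 53.295
  [7.5→8]: (10.10+8.61)/2 × 0.5 = 4.6775
  [8→8.5]: (8.61+7.34)/2 × 0.5 = 3.9875
  Sum = 206.19 mg/L·hr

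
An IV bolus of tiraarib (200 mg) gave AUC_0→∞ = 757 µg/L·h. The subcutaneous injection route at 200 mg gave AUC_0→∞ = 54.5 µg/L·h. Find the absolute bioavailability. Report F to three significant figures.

F = (AUC_ev / D_ev) / (AUC_iv / D_iv)
  = (54.5/200) / (757/200)
  = 0.2725 / 3.785 = 0.0720

F = 0.0720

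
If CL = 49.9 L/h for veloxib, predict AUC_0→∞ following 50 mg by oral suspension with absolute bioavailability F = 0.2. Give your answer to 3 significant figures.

AUC = 0.200 mg/L·h

AUC_0→∞ = F × Dose / CL
        = 0.2 × 50 / 49.9 = 0.200401 mg/L·h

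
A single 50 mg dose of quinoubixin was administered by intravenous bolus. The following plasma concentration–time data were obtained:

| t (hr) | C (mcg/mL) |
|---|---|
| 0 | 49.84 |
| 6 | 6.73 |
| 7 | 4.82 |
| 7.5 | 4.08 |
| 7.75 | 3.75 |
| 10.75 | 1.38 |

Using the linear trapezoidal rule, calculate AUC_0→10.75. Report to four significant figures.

AUC = 186.4 mcg/mL·hr

Trapezoidal AUC_0→10.75:
  [0→6]: (49.84+6.73)/2 × 6 = 169.71
  [6→7]: (6.73+4.82)/2 × 1 = 5.775
  [7→7.5]: (4.82+4.08)/2 × 0.5 = 2.225
  [7.5→7.75]: (4.08+3.75)/2 × 0.25 = 0.97875
  [7.75→10.75]: (3.75+1.38)/2 × 3 = 7.695
  Sum = 186.38375 mcg/mL·hr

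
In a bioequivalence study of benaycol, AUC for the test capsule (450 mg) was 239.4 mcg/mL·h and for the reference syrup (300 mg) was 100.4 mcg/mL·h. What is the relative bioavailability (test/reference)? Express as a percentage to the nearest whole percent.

F_rel = 159%

F_rel = (AUC_test/D_test) / (AUC_ref/D_ref)
      = (239.4/450) / (100.4/300)
      = 0.532 / 0.334667 = 1.5896 = 158.96%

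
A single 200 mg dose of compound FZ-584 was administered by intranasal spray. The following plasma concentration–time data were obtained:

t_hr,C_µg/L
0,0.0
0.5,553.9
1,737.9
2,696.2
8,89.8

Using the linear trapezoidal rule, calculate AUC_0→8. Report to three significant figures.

Trapezoidal AUC_0→8:
  [0→0.5]: (0.0+553.9)/2 × 0.5 = 138.475
  [0.5→1]: (553.9+737.9)/2 × 0.5 = 322.95
  [1→2]: (737.9+696.2)/2 × 1 = 717.05
  [2→8]: (696.2+89.8)/2 × 6 = 2358.0
  Sum = 3536.475 µg/L·hr

AUC = 3540 µg/L·hr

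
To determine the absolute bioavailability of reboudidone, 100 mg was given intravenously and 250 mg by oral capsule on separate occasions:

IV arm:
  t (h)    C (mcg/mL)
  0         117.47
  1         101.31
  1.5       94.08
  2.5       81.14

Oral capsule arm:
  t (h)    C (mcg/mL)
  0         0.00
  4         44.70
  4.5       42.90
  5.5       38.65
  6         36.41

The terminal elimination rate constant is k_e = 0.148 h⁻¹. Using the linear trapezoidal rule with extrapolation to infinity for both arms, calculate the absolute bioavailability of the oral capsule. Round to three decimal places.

F = 0.210

Trapezoidal AUC_0→2.5 (IV):
  [0→1]: (117.47+101.31)/2 × 1 = 109.39
  [1→1.5]: (101.31+94.08)/2 × 0.5 = 48.8475
  [1.5→2.5]: (94.08+81.14)/2 × 1 = 87.61
  Sum = 245.8475 mcg/mL·h
IV tail: 81.14/0.148 = 548.243; AUC_iv,0→∞ = 245.8475 + 548.243 = 794.0905 mcg/mL·h
Trapezoidal AUC_0→6 (oral capsule):
  [0→4]: (0.00+44.70)/2 × 4 = 89.4
  [4→4.5]: (44.70+42.90)/2 × 0.5 = 21.9
  [4.5→5.5]: (42.90+38.65)/2 × 1 = 40.775
  [5.5→6]: (38.65+36.41)/2 × 0.5 = 18.765
  Sum = 170.84 mcg/mL·h
oral capsule tail: 36.41/0.148 = 246.014; AUC_ev,0→∞ = 170.84 + 246.014 = 416.854 mcg/mL·h
F = (AUC_ev/D_ev)/(AUC_iv/D_iv) = (416.854/250)/(794.0905/100) = 1.667416/7.940905 = 0.2100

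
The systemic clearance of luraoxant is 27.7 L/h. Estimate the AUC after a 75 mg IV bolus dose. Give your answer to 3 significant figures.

AUC_0→∞ = Dose_iv / CL
        = 75 / 27.7 = 2.70758 mg/L·h

AUC = 2.71 mg/L·h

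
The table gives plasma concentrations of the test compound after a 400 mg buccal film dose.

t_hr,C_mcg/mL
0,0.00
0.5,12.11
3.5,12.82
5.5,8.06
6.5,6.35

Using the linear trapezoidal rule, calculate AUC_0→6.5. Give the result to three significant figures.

Trapezoidal AUC_0→6.5:
  [0→0.5]: (0.00+12.11)/2 × 0.5 = 3.0275
  [0.5→3.5]: (12.11+12.82)/2 × 3 = 37.395
  [3.5→5.5]: (12.82+8.06)/2 × 2 = 20.88
  [5.5→6.5]: (8.06+6.35)/2 × 1 = 7.205
  Sum = 68.5075 mcg/mL·hr

AUC = 68.5 mcg/mL·hr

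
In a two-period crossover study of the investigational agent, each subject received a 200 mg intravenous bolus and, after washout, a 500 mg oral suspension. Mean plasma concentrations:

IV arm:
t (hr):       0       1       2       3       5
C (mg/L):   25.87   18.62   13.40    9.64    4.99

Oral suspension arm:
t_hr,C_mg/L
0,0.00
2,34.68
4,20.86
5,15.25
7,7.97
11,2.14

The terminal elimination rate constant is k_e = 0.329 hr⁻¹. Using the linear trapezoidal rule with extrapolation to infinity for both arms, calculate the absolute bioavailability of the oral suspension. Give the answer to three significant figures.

Trapezoidal AUC_0→5 (IV):
  [0→1]: (25.87+18.62)/2 × 1 = 22.245
  [1→2]: (18.62+13.40)/2 × 1 = 16.01
  [2→3]: (13.40+9.64)/2 × 1 = 11.52
  [3→5]: (9.64+4.99)/2 × 2 = 14.63
  Sum = 64.405 mg/L·hr
IV tail: 4.99/0.329 = 15.167; AUC_iv,0→∞ = 64.405 + 15.167 = 79.572 mg/L·hr
Trapezoidal AUC_0→11 (oral suspension):
  [0→2]: (0.00+34.68)/2 × 2 = 34.68
  [2→4]: (34.68+20.86)/2 × 2 = 55.54
  [4→5]: (20.86+15.25)/2 × 1 = 18.055
  [5→7]: (15.25+7.97)/2 × 2 = 23.22
  [7→11]: (7.97+2.14)/2 × 4 = 20.22
  Sum = 151.715 mg/L·hr
oral suspension tail: 2.14/0.329 = 6.505; AUC_ev,0→∞ = 151.715 + 6.505 = 158.22 mg/L·hr
F = (AUC_ev/D_ev)/(AUC_iv/D_iv) = (158.22/500)/(79.572/200) = 0.31644/0.39786 = 0.7954

F = 0.795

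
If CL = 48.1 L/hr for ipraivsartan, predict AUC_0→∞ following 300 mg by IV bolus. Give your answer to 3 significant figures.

AUC = 6.24 mg/L·hr

AUC_0→∞ = Dose_iv / CL
        = 300 / 48.1 = 6.23701 mg/L·hr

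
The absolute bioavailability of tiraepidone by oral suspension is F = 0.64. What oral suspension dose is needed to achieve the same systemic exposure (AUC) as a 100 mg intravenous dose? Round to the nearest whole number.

For equal systemic exposure: F × D_ev = D_iv
D_ev = D_iv / F = 100 / 0.64 = 156.25 mg

D_oral = 156 mg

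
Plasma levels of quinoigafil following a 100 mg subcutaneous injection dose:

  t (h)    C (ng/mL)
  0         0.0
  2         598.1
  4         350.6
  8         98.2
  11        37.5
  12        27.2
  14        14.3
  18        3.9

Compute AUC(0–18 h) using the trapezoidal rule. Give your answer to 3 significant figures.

Trapezoidal AUC_0→18:
  [0→2]: (0.0+598.1)/2 × 2 = 598.1
  [2→4]: (598.1+350.6)/2 × 2 = 948.7
  [4→8]: (350.6+98.2)/2 × 4 = 897.6
  [8→11]: (98.2+37.5)/2 × 3 = 203.55
  [11→12]: (37.5+27.2)/2 × 1 = 32.35
  [12→14]: (27.2+14.3)/2 × 2 = 41.5
  [14→18]: (14.3+3.9)/2 × 4 = 36.4
  Sum = 2758.2 ng/mL·h

AUC = 2760 ng/mL·h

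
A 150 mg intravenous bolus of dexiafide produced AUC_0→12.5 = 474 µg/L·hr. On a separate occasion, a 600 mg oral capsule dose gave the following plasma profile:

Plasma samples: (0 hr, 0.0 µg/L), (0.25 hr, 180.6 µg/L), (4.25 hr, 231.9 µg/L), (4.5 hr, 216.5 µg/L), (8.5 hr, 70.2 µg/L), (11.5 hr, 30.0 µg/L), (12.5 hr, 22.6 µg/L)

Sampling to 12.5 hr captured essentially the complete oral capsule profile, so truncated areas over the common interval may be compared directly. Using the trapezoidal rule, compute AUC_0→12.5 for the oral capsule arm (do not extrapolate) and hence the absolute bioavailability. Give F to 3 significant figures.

F = 0.872

Trapezoidal AUC_0→12.5 (oral capsule):
  [0→0.25]: (0.0+180.6)/2 × 0.25 = 22.575
  [0.25→4.25]: (180.6+231.9)/2 × 4 = 825.0
  [4.25→4.5]: (231.9+216.5)/2 × 0.25 = 56.05
  [4.5→8.5]: (216.5+70.2)/2 × 4 = 573.4
  [8.5→11.5]: (70.2+30.0)/2 × 3 = 150.3
  [11.5→12.5]: (30.0+22.6)/2 × 1 = 26.3
  Sum = 1653.625 µg/L·hr
F = (AUC_ev/D_ev)/(AUC_iv/D_iv) = (1653.625/600)/(474/150) = 2.75604/3.16 = 0.8722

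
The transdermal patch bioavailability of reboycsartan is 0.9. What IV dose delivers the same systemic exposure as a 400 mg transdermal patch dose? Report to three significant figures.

D_iv = 360 mg

Systemic exposure from an extravascular dose = F × D_ev, so the equivalent IV dose is F × D_ev.
D_iv = F × D_ev = 0.9 × 400 = 360 mg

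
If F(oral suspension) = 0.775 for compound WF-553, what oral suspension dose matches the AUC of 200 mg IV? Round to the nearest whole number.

For equal systemic exposure: F × D_ev = D_iv
D_ev = D_iv / F = 200 / 0.775 = 258.065 mg

D_oral = 258 mg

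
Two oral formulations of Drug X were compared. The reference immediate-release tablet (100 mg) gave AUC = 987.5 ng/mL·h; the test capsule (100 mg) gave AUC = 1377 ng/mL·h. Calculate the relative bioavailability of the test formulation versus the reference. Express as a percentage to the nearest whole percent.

F_rel = 139%

F_rel = (AUC_test/D_test) / (AUC_ref/D_ref)
      = (1377/100) / (987.5/100)
      = 13.77 / 9.875 = 1.3944 = 139.44%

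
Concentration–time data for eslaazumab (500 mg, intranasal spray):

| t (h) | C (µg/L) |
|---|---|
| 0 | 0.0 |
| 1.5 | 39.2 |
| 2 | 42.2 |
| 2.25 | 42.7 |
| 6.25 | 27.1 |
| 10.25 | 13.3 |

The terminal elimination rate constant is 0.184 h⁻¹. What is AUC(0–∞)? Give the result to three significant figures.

Trapezoidal AUC_0→10.25:
  [0→1.5]: (0.0+39.2)/2 × 1.5 = 29.4
  [1.5→2]: (39.2+42.2)/2 × 0.5 = 20.35
  [2→2.25]: (42.2+42.7)/2 × 0.25 = 10.6125
  [2.25→6.25]: (42.7+27.1)/2 × 4 = 139.6
  [6.25→10.25]: (27.1+13.3)/2 × 4 = 80.8
  Sum = 280.7625 µg/L·h
Extrapolated tail: C_last / k_e = 13.3 / 0.184 = 72.283
AUC_0→∞ = 280.7625 + 72.283 = 353.0455 µg/L·h

AUC = 353 µg/L·h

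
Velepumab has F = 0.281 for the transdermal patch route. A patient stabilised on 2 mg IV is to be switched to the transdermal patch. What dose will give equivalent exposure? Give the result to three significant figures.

For equal systemic exposure: F × D_ev = D_iv
D_ev = D_iv / F = 2 / 0.281 = 7.11744 mg

D_transdermal = 7.12 mg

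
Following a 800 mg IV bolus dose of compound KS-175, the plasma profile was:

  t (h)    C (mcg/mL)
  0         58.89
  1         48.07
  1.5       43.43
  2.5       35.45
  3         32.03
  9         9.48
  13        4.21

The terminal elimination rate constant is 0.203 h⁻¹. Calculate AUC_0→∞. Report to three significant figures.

AUC = 305 mcg/mL·h

Trapezoidal AUC_0→13:
  [0→1]: (58.89+48.07)/2 × 1 = 53.48
  [1→1.5]: (48.07+43.43)/2 × 0.5 = 22.875
  [1.5→2.5]: (43.43+35.45)/2 × 1 = 39.44
  [2.5→3]: (35.45+32.03)/2 × 0.5 = 16.87
  [3→9]: (32.03+9.48)/2 × 6 = 124.53
  [9→13]: (9.48+4.21)/2 × 4 = 27.38
  Sum = 284.575 mcg/mL·h
Extrapolated tail: C_last / k_e = 4.21 / 0.203 = 20.739
AUC_0→∞ = 284.575 + 20.739 = 305.314 mcg/mL·h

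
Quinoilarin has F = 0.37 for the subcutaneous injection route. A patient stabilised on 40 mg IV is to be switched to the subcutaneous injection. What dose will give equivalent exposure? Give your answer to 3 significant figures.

D_subcutaneous = 108 mg

For equal systemic exposure: F × D_ev = D_iv
D_ev = D_iv / F = 40 / 0.37 = 108.108 mg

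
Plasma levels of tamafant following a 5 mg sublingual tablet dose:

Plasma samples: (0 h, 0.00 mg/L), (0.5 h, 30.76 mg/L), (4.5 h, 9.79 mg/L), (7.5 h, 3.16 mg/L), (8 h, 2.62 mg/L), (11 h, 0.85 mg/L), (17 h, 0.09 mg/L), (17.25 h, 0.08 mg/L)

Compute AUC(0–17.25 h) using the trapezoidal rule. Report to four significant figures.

Trapezoidal AUC_0→17.25:
  [0→0.5]: (0.00+30.76)/2 × 0.5 = 7.69
  [0.5→4.5]: (30.76+9.79)/2 × 4 = 81.1
  [4.5→7.5]: (9.79+3.16)/2 × 3 = 19.425
  [7.5→8]: (3.16+2.62)/2 × 0.5 = 1.445
  [8→11]: (2.62+0.85)/2 × 3 = 5.205
  [11→17]: (0.85+0.09)/2 × 6 = 2.82
  [17→17.25]: (0.09+0.08)/2 × 0.25 = 0.02125
  Sum = 117.70625 mg/L·h

AUC = 117.7 mg/L·h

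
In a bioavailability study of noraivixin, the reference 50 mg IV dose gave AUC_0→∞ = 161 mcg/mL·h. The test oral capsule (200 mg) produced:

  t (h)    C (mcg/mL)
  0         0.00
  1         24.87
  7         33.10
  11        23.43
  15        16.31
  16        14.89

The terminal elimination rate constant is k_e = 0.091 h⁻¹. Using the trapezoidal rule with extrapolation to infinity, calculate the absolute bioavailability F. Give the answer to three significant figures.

Trapezoidal AUC_0→16 (oral capsule):
  [0→1]: (0.00+24.87)/2 × 1 = 12.435
  [1→7]: (24.87+33.10)/2 × 6 = 173.91
  [7→11]: (33.10+23.43)/2 × 4 = 113.06
  [11→15]: (23.43+16.31)/2 × 4 = 79.48
  [15→16]: (16.31+14.89)/2 × 1 = 15.6
  Sum = 394.485 mcg/mL·h
Tail: C_last/k_e = 14.89/0.091 = 163.626
AUC_0→∞ (oral capsule) = 394.485 + 163.626 = 558.111 mcg/mL·h
F = (AUC_ev/D_ev)/(AUC_iv/D_iv) = (558.111/200)/(161/50) = 2.790555/3.22 = 0.8666

F = 0.867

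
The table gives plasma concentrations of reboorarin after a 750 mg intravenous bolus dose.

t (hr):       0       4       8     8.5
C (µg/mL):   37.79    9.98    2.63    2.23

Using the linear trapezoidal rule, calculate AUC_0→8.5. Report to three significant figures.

AUC = 122 µg/mL·hr

Trapezoidal AUC_0→8.5:
  [0→4]: (37.79+9.98)/2 × 4 = 95.54
  [4→8]: (9.98+2.63)/2 × 4 = 25.22
  [8→8.5]: (2.63+2.23)/2 × 0.5 = 1.215
  Sum = 121.975 µg/mL·hr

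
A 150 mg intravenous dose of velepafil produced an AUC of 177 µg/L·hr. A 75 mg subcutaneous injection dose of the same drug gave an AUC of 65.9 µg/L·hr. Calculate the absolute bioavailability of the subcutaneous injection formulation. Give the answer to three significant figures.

F = 0.745

F = (AUC_ev / D_ev) / (AUC_iv / D_iv)
  = (65.9/75) / (177/150)
  = 0.878667 / 1.18 = 0.7446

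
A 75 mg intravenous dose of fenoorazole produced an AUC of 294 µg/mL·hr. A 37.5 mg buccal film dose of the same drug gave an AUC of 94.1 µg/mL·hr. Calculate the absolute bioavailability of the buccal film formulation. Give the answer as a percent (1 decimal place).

F = (AUC_ev / D_ev) / (AUC_iv / D_iv)
  = (94.1/37.5) / (294/75)
  = 2.50933 / 3.92 = 0.6401
  = 64.01%

F = 64.0%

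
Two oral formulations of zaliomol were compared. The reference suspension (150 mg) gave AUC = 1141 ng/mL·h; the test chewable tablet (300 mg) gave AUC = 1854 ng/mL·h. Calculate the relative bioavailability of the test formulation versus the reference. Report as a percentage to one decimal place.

F_rel = 81.2%

F_rel = (AUC_test/D_test) / (AUC_ref/D_ref)
      = (1854/300) / (1141/150)
      = 6.18 / 7.60667 = 0.8124 = 81.24%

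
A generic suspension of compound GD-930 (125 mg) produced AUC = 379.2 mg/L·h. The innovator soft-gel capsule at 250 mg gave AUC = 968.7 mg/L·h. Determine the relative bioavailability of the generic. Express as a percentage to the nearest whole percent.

F_rel = 78%

F_rel = (AUC_test/D_test) / (AUC_ref/D_ref)
      = (379.2/125) / (968.7/250)
      = 3.0336 / 3.8748 = 0.7829 = 78.29%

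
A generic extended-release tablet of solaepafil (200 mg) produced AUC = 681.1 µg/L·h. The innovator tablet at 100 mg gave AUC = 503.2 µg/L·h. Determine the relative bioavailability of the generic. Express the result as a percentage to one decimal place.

F_rel = 67.7%

F_rel = (AUC_test/D_test) / (AUC_ref/D_ref)
      = (681.1/200) / (503.2/100)
      = 3.4055 / 5.032 = 0.6768 = 67.68%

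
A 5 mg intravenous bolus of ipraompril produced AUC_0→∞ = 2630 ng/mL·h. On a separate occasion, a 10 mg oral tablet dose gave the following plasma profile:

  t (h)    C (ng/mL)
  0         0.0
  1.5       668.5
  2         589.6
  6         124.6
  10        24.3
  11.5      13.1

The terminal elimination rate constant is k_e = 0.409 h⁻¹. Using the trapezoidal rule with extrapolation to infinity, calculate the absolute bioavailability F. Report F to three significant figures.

Trapezoidal AUC_0→11.5 (oral tablet):
  [0→1.5]: (0.0+668.5)/2 × 1.5 = 501.375
  [1.5→2]: (668.5+589.6)/2 × 0.5 = 314.525
  [2→6]: (589.6+124.6)/2 × 4 = 1428.4
  [6→10]: (124.6+24.3)/2 × 4 = 297.8
  [10→11.5]: (24.3+13.1)/2 × 1.5 = 28.05
  Sum = 2570.15 ng/mL·h
Tail: C_last/k_e = 13.1/0.409 = 32.029
AUC_0→∞ (oral tablet) = 2570.15 + 32.029 = 2602.179 ng/mL·h
F = (AUC_ev/D_ev)/(AUC_iv/D_iv) = (2602.179/10)/(2630/5) = 260.2179/526 = 0.4947

F = 0.495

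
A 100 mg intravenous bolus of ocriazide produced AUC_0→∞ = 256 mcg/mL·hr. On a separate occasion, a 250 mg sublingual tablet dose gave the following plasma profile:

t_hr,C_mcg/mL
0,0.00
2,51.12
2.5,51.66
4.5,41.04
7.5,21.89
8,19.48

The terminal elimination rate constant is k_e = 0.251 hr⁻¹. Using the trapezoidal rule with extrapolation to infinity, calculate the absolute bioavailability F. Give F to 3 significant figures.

F = 0.550

Trapezoidal AUC_0→8 (sublingual tablet):
  [0→2]: (0.00+51.12)/2 × 2 = 51.12
  [2→2.5]: (51.12+51.66)/2 × 0.5 = 25.695
  [2.5→4.5]: (51.66+41.04)/2 × 2 = 92.7
  [4.5→7.5]: (41.04+21.89)/2 × 3 = 94.395
  [7.5→8]: (21.89+19.48)/2 × 0.5 = 10.3425
  Sum = 274.2525 mcg/mL·hr
Tail: C_last/k_e = 19.48/0.251 = 77.610
AUC_0→∞ (sublingual tablet) = 274.2525 + 77.610 = 351.8625 mcg/mL·hr
F = (AUC_ev/D_ev)/(AUC_iv/D_iv) = (351.8625/250)/(256/100) = 1.40745/2.56 = 0.5498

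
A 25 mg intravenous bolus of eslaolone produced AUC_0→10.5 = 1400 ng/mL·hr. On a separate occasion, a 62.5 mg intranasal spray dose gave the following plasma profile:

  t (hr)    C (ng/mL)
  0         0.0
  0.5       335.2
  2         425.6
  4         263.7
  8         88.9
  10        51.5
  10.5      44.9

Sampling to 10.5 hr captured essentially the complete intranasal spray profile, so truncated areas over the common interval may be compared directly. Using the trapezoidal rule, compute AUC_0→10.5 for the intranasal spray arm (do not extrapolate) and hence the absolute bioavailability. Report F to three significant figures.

F = 0.632

Trapezoidal AUC_0→10.5 (intranasal spray):
  [0→0.5]: (0.0+335.2)/2 × 0.5 = 83.8
  [0.5→2]: (335.2+425.6)/2 × 1.5 = 570.6
  [2→4]: (425.6+263.7)/2 × 2 = 689.3
  [4→8]: (263.7+88.9)/2 × 4 = 705.2
  [8→10]: (88.9+51.5)/2 × 2 = 140.4
  [10→10.5]: (51.5+44.9)/2 × 0.5 = 24.1
  Sum = 2213.4 ng/mL·hr
F = (AUC_ev/D_ev)/(AUC_iv/D_iv) = (2213.4/62.5)/(1400/25) = 35.4144/56 = 0.6324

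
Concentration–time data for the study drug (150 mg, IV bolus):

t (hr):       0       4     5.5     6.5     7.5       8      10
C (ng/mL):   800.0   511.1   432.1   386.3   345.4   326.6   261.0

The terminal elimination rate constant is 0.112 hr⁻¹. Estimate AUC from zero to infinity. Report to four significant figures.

Trapezoidal AUC_0→10:
  [0→4]: (800.0+511.1)/2 × 4 = 2622.2
  [4→5.5]: (511.1+432.1)/2 × 1.5 = 707.4
  [5.5→6.5]: (432.1+386.3)/2 × 1 = 409.2
  [6.5→7.5]: (386.3+345.4)/2 × 1 = 365.85
  [7.5→8]: (345.4+326.6)/2 × 0.5 = 168.0
  [8→10]: (326.6+261.0)/2 × 2 = 587.6
  Sum = 4860.25 ng/mL·hr
Extrapolated tail: C_last / k_e = 261.0 / 0.112 = 2330.357
AUC_0→∞ = 4860.25 + 2330.357 = 7190.607 ng/mL·hr

AUC = 7191 ng/mL·hr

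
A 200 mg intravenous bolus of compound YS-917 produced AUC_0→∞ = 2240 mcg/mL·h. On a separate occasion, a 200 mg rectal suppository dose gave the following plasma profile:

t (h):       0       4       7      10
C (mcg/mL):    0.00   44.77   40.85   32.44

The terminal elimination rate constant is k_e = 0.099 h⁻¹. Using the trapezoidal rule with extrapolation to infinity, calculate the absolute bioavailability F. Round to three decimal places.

Trapezoidal AUC_0→10 (rectal suppository):
  [0→4]: (0.00+44.77)/2 × 4 = 89.54
  [4→7]: (44.77+40.85)/2 × 3 = 128.43
  [7→10]: (40.85+32.44)/2 × 3 = 109.935
  Sum = 327.905 mcg/mL·h
Tail: C_last/k_e = 32.44/0.099 = 327.677
AUC_0→∞ (rectal suppository) = 327.905 + 327.677 = 655.582 mcg/mL·h
F = (AUC_ev/D_ev)/(AUC_iv/D_iv) = (655.582/200)/(2240/200) = 3.27791/11.2 = 0.2927

F = 0.293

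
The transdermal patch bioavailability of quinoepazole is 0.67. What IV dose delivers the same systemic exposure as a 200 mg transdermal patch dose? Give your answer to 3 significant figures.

Systemic exposure from an extravascular dose = F × D_ev, so the equivalent IV dose is F × D_ev.
D_iv = F × D_ev = 0.67 × 200 = 134 mg

D_iv = 134 mg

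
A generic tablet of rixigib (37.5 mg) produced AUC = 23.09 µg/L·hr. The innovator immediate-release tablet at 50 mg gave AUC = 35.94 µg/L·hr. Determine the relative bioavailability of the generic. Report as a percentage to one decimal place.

F_rel = 85.7%

F_rel = (AUC_test/D_test) / (AUC_ref/D_ref)
      = (23.09/37.5) / (35.94/50)
      = 0.615733 / 0.7188 = 0.8566 = 85.66%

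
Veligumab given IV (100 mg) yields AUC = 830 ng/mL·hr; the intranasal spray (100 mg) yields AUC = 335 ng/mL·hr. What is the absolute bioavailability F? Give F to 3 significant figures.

F = 0.404

F = (AUC_ev / D_ev) / (AUC_iv / D_iv)
  = (335/100) / (830/100)
  = 3.35 / 8.3 = 0.4036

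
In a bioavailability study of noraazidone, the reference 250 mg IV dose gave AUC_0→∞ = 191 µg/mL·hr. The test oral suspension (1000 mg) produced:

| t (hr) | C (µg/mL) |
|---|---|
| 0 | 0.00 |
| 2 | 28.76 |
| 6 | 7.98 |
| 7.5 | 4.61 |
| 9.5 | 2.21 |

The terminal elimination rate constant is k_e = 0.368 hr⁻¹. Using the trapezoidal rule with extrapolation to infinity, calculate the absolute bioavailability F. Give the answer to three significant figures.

F = 0.163

Trapezoidal AUC_0→9.5 (oral suspension):
  [0→2]: (0.00+28.76)/2 × 2 = 28.76
  [2→6]: (28.76+7.98)/2 × 4 = 73.48
  [6→7.5]: (7.98+4.61)/2 × 1.5 = 9.4425
  [7.5→9.5]: (4.61+2.21)/2 × 2 = 6.82
  Sum = 118.5025 µg/mL·hr
Tail: C_last/k_e = 2.21/0.368 = 6.005
AUC_0→∞ (oral suspension) = 118.5025 + 6.005 = 124.5075 µg/mL·hr
F = (AUC_ev/D_ev)/(AUC_iv/D_iv) = (124.5075/1000)/(191/250) = 0.1245075/0.764 = 0.1630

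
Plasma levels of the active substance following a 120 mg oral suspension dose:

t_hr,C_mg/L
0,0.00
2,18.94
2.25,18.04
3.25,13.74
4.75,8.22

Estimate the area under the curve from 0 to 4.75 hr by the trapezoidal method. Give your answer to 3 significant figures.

Trapezoidal AUC_0→4.75:
  [0→2]: (0.00+18.94)/2 × 2 = 18.94
  [2→2.25]: (18.94+18.04)/2 × 0.25 = 4.6225
  [2.25→3.25]: (18.04+13.74)/2 × 1 = 15.89
  [3.25→4.75]: (13.74+8.22)/2 × 1.5 = 16.47
  Sum = 55.9225 mg/L·hr

AUC = 55.9 mg/L·hr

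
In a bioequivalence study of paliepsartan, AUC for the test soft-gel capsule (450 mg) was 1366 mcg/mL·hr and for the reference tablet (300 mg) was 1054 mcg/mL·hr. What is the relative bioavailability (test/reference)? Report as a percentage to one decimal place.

F_rel = 86.4%

F_rel = (AUC_test/D_test) / (AUC_ref/D_ref)
      = (1366/450) / (1054/300)
      = 3.03556 / 3.51333 = 0.8640 = 86.40%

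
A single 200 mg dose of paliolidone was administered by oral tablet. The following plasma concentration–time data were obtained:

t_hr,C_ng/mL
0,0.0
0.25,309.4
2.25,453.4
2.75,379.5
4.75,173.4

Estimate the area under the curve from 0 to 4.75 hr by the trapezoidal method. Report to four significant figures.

Trapezoidal AUC_0→4.75:
  [0→0.25]: (0.0+309.4)/2 × 0.25 = 38.675
  [0.25→2.25]: (309.4+453.4)/2 × 2 = 762.8
  [2.25→2.75]: (453.4+379.5)/2 × 0.5 = 208.225
  [2.75→4.75]: (379.5+173.4)/2 × 2 = 552.9
  Sum = 1562.6 ng/mL·hr

AUC = 1563 ng/mL·hr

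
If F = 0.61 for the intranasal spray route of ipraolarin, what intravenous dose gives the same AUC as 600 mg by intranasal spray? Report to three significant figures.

D_iv = 366 mg

Systemic exposure from an extravascular dose = F × D_ev, so the equivalent IV dose is F × D_ev.
D_iv = F × D_ev = 0.61 × 600 = 366 mg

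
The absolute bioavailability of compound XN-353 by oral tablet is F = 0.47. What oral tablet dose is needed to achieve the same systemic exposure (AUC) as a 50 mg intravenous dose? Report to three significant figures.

D_oral = 106 mg

For equal systemic exposure: F × D_ev = D_iv
D_ev = D_iv / F = 50 / 0.47 = 106.383 mg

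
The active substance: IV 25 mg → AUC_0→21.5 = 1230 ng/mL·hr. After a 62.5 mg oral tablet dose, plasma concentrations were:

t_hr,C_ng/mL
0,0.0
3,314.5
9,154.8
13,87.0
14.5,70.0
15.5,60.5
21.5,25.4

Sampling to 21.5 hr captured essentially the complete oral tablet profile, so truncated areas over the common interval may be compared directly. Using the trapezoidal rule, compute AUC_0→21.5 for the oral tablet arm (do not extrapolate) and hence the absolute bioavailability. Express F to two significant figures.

F = 0.91

Trapezoidal AUC_0→21.5 (oral tablet):
  [0→3]: (0.0+314.5)/2 × 3 = 471.75
  [3→9]: (314.5+154.8)/2 × 6 = 1407.9
  [9→13]: (154.8+87.0)/2 × 4 = 483.6
  [13→14.5]: (87.0+70.0)/2 × 1.5 = 117.75
  [14.5→15.5]: (70.0+60.5)/2 × 1 = 65.25
  [15.5→21.5]: (60.5+25.4)/2 × 6 = 257.7
  Sum = 2803.95 ng/mL·hr
F = (AUC_ev/D_ev)/(AUC_iv/D_iv) = (2803.95/62.5)/(1230/25) = 44.8632/49.2 = 0.9119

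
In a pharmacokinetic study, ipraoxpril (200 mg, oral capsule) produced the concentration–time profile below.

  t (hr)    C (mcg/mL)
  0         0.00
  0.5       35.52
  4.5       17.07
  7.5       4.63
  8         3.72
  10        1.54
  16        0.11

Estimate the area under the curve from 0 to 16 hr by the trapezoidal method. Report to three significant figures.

AUC = 159 mcg/mL·hr

Trapezoidal AUC_0→16:
  [0→0.5]: (0.00+35.52)/2 × 0.5 = 8.88
  [0.5→4.5]: (35.52+17.07)/2 × 4 = 105.18
  [4.5→7.5]: (17.07+4.63)/2 × 3 = 32.55
  [7.5→8]: (4.63+3.72)/2 × 0.5 = 2.0875
  [8→10]: (3.72+1.54)/2 × 2 = 5.26
  [10→16]: (1.54+0.11)/2 × 6 = 4.95
  Sum = 158.9075 mcg/mL·hr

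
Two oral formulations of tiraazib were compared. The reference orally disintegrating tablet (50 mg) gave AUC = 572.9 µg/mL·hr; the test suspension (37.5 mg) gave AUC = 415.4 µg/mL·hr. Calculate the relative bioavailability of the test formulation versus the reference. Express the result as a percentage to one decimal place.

F_rel = (AUC_test/D_test) / (AUC_ref/D_ref)
      = (415.4/37.5) / (572.9/50)
      = 11.0773 / 11.458 = 0.9668 = 96.68%

F_rel = 96.7%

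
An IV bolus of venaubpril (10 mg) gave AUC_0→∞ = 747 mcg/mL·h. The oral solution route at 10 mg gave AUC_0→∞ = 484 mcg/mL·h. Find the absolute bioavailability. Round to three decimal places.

F = 0.648

F = (AUC_ev / D_ev) / (AUC_iv / D_iv)
  = (484/10) / (747/10)
  = 48.4 / 74.7 = 0.6479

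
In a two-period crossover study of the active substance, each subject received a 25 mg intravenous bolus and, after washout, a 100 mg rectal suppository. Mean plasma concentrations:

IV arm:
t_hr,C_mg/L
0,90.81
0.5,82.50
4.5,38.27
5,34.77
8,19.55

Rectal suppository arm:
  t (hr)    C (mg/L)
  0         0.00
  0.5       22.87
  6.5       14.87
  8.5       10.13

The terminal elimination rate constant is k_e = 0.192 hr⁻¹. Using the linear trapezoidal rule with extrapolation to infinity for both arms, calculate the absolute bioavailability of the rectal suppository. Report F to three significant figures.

F = 0.101

Trapezoidal AUC_0→8 (IV):
  [0→0.5]: (90.81+82.50)/2 × 0.5 = 43.3275
  [0.5→4.5]: (82.50+38.27)/2 × 4 = 241.54
  [4.5→5]: (38.27+34.77)/2 × 0.5 = 18.26
  [5→8]: (34.77+19.55)/2 × 3 = 81.48
  Sum = 384.6075 mg/L·hr
IV tail: 19.55/0.192 = 101.823; AUC_iv,0→∞ = 384.6075 + 101.823 = 486.4305 mg/L·hr
Trapezoidal AUC_0→8.5 (rectal suppository):
  [0→0.5]: (0.00+22.87)/2 × 0.5 = 5.7175
  [0.5→6.5]: (22.87+14.87)/2 × 6 = 113.22
  [6.5→8.5]: (14.87+10.13)/2 × 2 = 25.0
  Sum = 143.9375 mg/L·hr
rectal suppository tail: 10.13/0.192 = 52.760; AUC_ev,0→∞ = 143.9375 + 52.760 = 196.6975 mg/L·hr
F = (AUC_ev/D_ev)/(AUC_iv/D_iv) = (196.6975/100)/(486.4305/25) = 1.966975/19.45722 = 0.1011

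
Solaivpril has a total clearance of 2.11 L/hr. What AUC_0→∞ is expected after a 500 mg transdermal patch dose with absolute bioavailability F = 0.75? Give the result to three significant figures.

AUC_0→∞ = F × Dose / CL
        = 0.75 × 500 / 2.11 = 177.725 mg/L·hr

AUC = 178 mg/L·hr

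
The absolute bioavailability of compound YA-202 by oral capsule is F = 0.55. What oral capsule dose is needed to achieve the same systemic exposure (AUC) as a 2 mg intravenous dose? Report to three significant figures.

For equal systemic exposure: F × D_ev = D_iv
D_ev = D_iv / F = 2 / 0.55 = 3.63636 mg

D_oral = 3.64 mg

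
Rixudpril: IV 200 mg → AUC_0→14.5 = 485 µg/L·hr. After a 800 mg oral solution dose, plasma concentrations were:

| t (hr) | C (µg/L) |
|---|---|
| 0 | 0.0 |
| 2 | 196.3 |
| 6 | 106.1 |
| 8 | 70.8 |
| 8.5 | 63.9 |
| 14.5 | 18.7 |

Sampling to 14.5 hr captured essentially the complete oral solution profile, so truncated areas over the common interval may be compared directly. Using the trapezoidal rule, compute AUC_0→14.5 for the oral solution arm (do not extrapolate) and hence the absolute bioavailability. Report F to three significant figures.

F = 0.649

Trapezoidal AUC_0→14.5 (oral solution):
  [0→2]: (0.0+196.3)/2 × 2 = 196.3
  [2→6]: (196.3+106.1)/2 × 4 = 604.8
  [6→8]: (106.1+70.8)/2 × 2 = 176.9
  [8→8.5]: (70.8+63.9)/2 × 0.5 = 33.675
  [8.5→14.5]: (63.9+18.7)/2 × 6 = 247.8
  Sum = 1259.475 µg/L·hr
F = (AUC_ev/D_ev)/(AUC_iv/D_iv) = (1259.475/800)/(485/200) = 1.57434/2.425 = 0.6492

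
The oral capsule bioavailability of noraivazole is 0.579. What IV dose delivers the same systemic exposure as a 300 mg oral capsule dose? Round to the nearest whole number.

Systemic exposure from an extravascular dose = F × D_ev, so the equivalent IV dose is F × D_ev.
D_iv = F × D_ev = 0.579 × 300 = 173.7 mg

D_iv = 174 mg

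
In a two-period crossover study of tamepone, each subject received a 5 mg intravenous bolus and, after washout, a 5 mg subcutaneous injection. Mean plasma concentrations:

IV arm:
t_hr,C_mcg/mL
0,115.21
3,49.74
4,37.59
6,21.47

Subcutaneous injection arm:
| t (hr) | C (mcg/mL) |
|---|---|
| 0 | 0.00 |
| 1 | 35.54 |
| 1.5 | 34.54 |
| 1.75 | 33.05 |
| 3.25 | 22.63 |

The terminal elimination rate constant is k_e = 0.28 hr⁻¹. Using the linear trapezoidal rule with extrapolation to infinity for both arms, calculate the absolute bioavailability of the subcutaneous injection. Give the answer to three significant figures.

F = 0.390

Trapezoidal AUC_0→6 (IV):
  [0→3]: (115.21+49.74)/2 × 3 = 247.425
  [3→4]: (49.74+37.59)/2 × 1 = 43.665
  [4→6]: (37.59+21.47)/2 × 2 = 59.06
  Sum = 350.15 mcg/mL·hr
IV tail: 21.47/0.28 = 76.679; AUC_iv,0→∞ = 350.15 + 76.679 = 426.829 mcg/mL·hr
Trapezoidal AUC_0→3.25 (subcutaneous injection):
  [0→1]: (0.00+35.54)/2 × 1 = 17.77
  [1→1.5]: (35.54+34.54)/2 × 0.5 = 17.52
  [1.5→1.75]: (34.54+33.05)/2 × 0.25 = 8.44875
  [1.75→3.25]: (33.05+22.63)/2 × 1.5 = 41.76
  Sum = 85.49875 mcg/mL·hr
subcutaneous injection tail: 22.63/0.28 = 80.821; AUC_ev,0→∞ = 85.49875 + 80.821 = 166.31975 mcg/mL·hr
F = (AUC_ev/D_ev)/(AUC_iv/D_iv) = (166.31975/5)/(426.829/5) = 33.26395/85.3658 = 0.3897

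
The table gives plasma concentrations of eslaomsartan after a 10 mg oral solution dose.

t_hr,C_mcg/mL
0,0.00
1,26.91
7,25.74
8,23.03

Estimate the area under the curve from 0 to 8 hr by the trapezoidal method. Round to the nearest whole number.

AUC = 196 mcg/mL·hr

Trapezoidal AUC_0→8:
  [0→1]: (0.00+26.91)/2 × 1 = 13.455
  [1→7]: (26.91+25.74)/2 × 6 = 157.95
  [7→8]: (25.74+23.03)/2 × 1 = 24.385
  Sum = 195.79 mcg/mL·hr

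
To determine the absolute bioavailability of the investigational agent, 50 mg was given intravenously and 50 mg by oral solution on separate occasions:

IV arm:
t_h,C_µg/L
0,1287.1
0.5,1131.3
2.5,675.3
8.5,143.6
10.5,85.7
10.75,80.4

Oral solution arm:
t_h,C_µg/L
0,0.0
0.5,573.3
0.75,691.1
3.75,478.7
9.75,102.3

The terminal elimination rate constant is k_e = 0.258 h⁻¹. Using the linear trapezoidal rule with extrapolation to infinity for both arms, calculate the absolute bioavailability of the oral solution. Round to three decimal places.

Trapezoidal AUC_0→10.75 (IV):
  [0→0.5]: (1287.1+1131.3)/2 × 0.5 = 604.6
  [0.5→2.5]: (1131.3+675.3)/2 × 2 = 1806.6
  [2.5→8.5]: (675.3+143.6)/2 × 6 = 2456.7
  [8.5→10.5]: (143.6+85.7)/2 × 2 = 229.3
  [10.5→10.75]: (85.7+80.4)/2 × 0.25 = 20.7625
  Sum = 5117.9625 µg/L·h
IV tail: 80.4/0.258 = 311.628; AUC_iv,0→∞ = 5117.9625 + 311.628 = 5429.5905 µg/L·h
Trapezoidal AUC_0→9.75 (oral solution):
  [0→0.5]: (0.0+573.3)/2 × 0.5 = 143.325
  [0.5→0.75]: (573.3+691.1)/2 × 0.25 = 158.05
  [0.75→3.75]: (691.1+478.7)/2 × 3 = 1754.7
  [3.75→9.75]: (478.7+102.3)/2 × 6 = 1743.0
  Sum = 3799.075 µg/L·h
oral solution tail: 102.3/0.258 = 396.512; AUC_ev,0→∞ = 3799.075 + 396.512 = 4195.587 µg/L·h
F = (AUC_ev/D_ev)/(AUC_iv/D_iv) = (4195.587/50)/(5429.5905/50) = 83.91174/108.59181 = 0.7727

F = 0.773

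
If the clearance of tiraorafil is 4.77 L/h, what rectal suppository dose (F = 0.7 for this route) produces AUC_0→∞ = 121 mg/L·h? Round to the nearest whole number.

Dose = 825 mg

Dose = CL × AUC_0→∞ / F
     = 4.77 × 121 / 0.7 = 824.529 mg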